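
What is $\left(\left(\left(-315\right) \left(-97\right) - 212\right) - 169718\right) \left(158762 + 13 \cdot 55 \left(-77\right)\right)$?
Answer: $-14454163125$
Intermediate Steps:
$\left(\left(\left(-315\right) \left(-97\right) - 212\right) - 169718\right) \left(158762 + 13 \cdot 55 \left(-77\right)\right) = \left(\left(30555 - 212\right) - 169718\right) \left(158762 + 715 \left(-77\right)\right) = \left(30343 - 169718\right) \left(158762 - 55055\right) = \left(-139375\right) 103707 = -14454163125$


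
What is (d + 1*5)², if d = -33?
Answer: 784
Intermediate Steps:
(d + 1*5)² = (-33 + 1*5)² = (-33 + 5)² = (-28)² = 784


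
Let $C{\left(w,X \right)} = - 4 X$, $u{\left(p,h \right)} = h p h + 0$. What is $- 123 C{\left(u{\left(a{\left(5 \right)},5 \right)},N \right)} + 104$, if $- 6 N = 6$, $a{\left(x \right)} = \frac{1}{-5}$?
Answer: $-388$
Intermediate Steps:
$a{\left(x \right)} = - \frac{1}{5}$
$N = -1$ ($N = \left(- \frac{1}{6}\right) 6 = -1$)
$u{\left(p,h \right)} = p h^{2}$ ($u{\left(p,h \right)} = p h^{2} + 0 = p h^{2}$)
$- 123 C{\left(u{\left(a{\left(5 \right)},5 \right)},N \right)} + 104 = - 123 \left(\left(-4\right) \left(-1\right)\right) + 104 = \left(-123\right) 4 + 104 = -492 + 104 = -388$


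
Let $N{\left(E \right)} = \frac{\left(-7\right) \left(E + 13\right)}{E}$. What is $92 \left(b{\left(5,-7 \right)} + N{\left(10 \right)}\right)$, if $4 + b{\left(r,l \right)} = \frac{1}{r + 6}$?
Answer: $- \frac{101246}{55} \approx -1840.8$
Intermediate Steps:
$b{\left(r,l \right)} = -4 + \frac{1}{6 + r}$ ($b{\left(r,l \right)} = -4 + \frac{1}{r + 6} = -4 + \frac{1}{6 + r}$)
$N{\left(E \right)} = \frac{-91 - 7 E}{E}$ ($N{\left(E \right)} = \frac{\left(-7\right) \left(13 + E\right)}{E} = \frac{-91 - 7 E}{E}$)
$92 \left(b{\left(5,-7 \right)} + N{\left(10 \right)}\right) = 92 \left(\frac{-23 - 20}{6 + 5} - \left(7 + \frac{91}{10}\right)\right) = 92 \left(\frac{-23 - 20}{11} - \frac{161}{10}\right) = 92 \left(\frac{1}{11} \left(-43\right) - \frac{161}{10}\right) = 92 \left(- \frac{43}{11} - \frac{161}{10}\right) = 92 \left(- \frac{2201}{110}\right) = - \frac{101246}{55}$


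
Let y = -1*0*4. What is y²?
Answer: 0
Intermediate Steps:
y = 0 (y = 0*4 = 0)
y² = 0² = 0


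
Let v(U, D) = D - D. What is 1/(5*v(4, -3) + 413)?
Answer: 1/413 ≈ 0.0024213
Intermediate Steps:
v(U, D) = 0
1/(5*v(4, -3) + 413) = 1/(5*0 + 413) = 1/(0 + 413) = 1/413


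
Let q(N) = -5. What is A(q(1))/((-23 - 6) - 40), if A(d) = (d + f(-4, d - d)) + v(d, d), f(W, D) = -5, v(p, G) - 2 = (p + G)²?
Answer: -4/3 ≈ -1.3333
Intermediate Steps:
v(p, G) = 2 + (G + p)² (v(p, G) = 2 + (p + G)² = 2 + (G + p)²)
A(d) = -3 + d + 4*d² (A(d) = (d - 5) + (2 + (d + d)²) = (-5 + d) + (2 + (2*d)²) = (-5 + d) + (2 + 4*d²) = -3 + d + 4*d²)
A(q(1))/((-23 - 6) - 40) = (-3 - 5 + 4*(-5)²)/((-23 - 6) - 40) = (-3 - 5 + 4*25)/(-29 - 40) = (-3 - 5 + 100)/(-69) = -1/69*92 = -4/3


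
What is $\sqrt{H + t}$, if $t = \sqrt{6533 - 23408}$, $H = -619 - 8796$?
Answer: $\sqrt{-9415 + 75 i \sqrt{3}} \approx 0.6694 + 97.033 i$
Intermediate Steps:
$H = -9415$ ($H = -619 - 8796 = -9415$)
$t = 75 i \sqrt{3}$ ($t = \sqrt{-16875} = 75 i \sqrt{3} \approx 129.9 i$)
$\sqrt{H + t} = \sqrt{-9415 + 75 i \sqrt{3}}$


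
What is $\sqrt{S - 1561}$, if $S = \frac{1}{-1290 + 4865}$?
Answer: $\frac{i \sqrt{798022082}}{715} \approx 39.509 i$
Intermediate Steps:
$S = \frac{1}{3575} \approx 0.00027972$
$\sqrt{S - 1561} = \sqrt{\frac{1}{3575} - 1561} = \sqrt{- \frac{5580574}{3575}} = \frac{i \sqrt{798022082}}{715}$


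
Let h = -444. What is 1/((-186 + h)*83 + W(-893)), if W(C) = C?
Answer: -1/53183 ≈ -1.8803e-5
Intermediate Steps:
1/((-186 + h)*83 + W(-893)) = 1/((-186 - 444)*83 - 893) = 1/(-630*83 - 893) = 1/(-52290 - 893) = 1/(-53183) = -1/53183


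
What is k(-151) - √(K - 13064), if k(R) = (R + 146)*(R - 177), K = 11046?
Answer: 1640 - I*√2018 ≈ 1640.0 - 44.922*I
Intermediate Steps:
k(R) = (-177 + R)*(146 + R) (k(R) = (146 + R)*(-177 + R) = (-177 + R)*(146 + R))
k(-151) - √(K - 13064) = (-25842 + (-151)² - 31*(-151)) - √(11046 - 13064) = (-25842 + 22801 + 4681) - √(-2018) = 1640 - I*√2018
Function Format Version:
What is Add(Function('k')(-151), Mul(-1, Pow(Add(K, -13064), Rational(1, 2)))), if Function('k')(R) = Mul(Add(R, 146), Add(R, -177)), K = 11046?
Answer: Add(1640, Mul(-1, I, Pow(2018, Rational(1, 2)))) ≈ Add(1640.0, Mul(-44.922, I))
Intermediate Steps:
Function('k')(R) = Mul(Add(-177, R), Add(146, R)) (Function('k')(R) = Mul(Add(146, R), Add(-177, R)) = Mul(Add(-177, R), Add(146, R)))
Add(Function('k')(-151), Mul(-1, Pow(Add(K, -13064), Rational(1, 2)))) = Add(Add(-25842, Pow(-151, 2), Mul(-31, -151)), Mul(-1, Pow(Add(11046, -13064), Rational(1, 2)))) = Add(Add(-25842, 22801, 4681), Mul(-1, Pow(-2018, Rational(1, 2)))) = Add(1640, Mul(-1, Mul(I, Pow(2018, Rational(1, 2))))) = Add(1640, Mul(-1, I, Pow(2018, Rational(1, 2))))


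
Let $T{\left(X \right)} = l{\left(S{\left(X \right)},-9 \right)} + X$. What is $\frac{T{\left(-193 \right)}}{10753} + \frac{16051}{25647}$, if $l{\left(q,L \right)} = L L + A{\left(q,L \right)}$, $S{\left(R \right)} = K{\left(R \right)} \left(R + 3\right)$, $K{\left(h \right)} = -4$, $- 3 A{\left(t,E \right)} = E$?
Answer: $\frac{169800880}{275782191} \approx 0.61571$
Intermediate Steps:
$A{\left(t,E \right)} = - \frac{E}{3}$
$S{\left(R \right)} = -12 - 4 R$ ($S{\left(R \right)} = - 4 \left(R + 3\right) = - 4 \left(3 + R\right) = -12 - 4 R$)
$l{\left(q,L \right)} = L^{2} - \frac{L}{3}$ ($l{\left(q,L \right)} = L L - \frac{L}{3} = L^{2} - \frac{L}{3}$)
$T{\left(X \right)} = 84 + X$ ($T{\left(X \right)} = - 9 \left(- \frac{1}{3} - 9\right) + X = \left(-9\right) \left(- \frac{28}{3}\right) + X = 84 + X$)
$\frac{T{\left(-193 \right)}}{10753} + \frac{16051}{25647} = \frac{84 - 193}{10753} + \frac{16051}{25647} = \left(-109\right) \frac{1}{10753} + 16051 \cdot \frac{1}{25647} = - \frac{109}{10753} + \frac{16051}{25647} = \frac{169800880}{275782191}$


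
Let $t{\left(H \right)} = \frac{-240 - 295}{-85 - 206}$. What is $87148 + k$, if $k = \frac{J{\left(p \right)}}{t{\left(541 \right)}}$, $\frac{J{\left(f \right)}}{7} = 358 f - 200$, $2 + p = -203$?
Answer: $- \frac{20655730}{107} \approx -1.9304 \cdot 10^{5}$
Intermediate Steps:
$p = -205$ ($p = -2 - 203 = -205$)
$J{\left(f \right)} = -1400 + 2506 f$ ($J{\left(f \right)} = 7 \left(358 f - 200\right) = 7 \left(-200 + 358 f\right) = -1400 + 2506 f$)
$t{\left(H \right)} = \frac{535}{291}$ ($t{\left(H \right)} = - \frac{535}{-291} = \left(-535\right) \left(- \frac{1}{291}\right) = \frac{535}{291}$)
$k = - \frac{29980566}{107}$ ($k = \frac{-1400 + 2506 \left(-205\right)}{\frac{535}{291}} = \left(-1400 - 513730\right) \frac{291}{535} = \left(-515130\right) \frac{291}{535} = - \frac{29980566}{107} \approx -2.8019 \cdot 10^{5}$)
$87148 + k = 87148 - \frac{29980566}{107} = - \frac{20655730}{107}$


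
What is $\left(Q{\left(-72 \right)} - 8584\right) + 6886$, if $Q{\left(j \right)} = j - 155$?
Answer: $-1925$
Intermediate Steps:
$Q{\left(j \right)} = -155 + j$
$\left(Q{\left(-72 \right)} - 8584\right) + 6886 = \left(\left(-155 - 72\right) - 8584\right) + 6886 = \left(-227 - 8584\right) + 6886 = -8811 + 6886 = -1925$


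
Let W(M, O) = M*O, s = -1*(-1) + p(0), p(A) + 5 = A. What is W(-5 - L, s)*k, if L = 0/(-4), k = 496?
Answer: 9920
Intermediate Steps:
p(A) = -5 + A
L = 0 (L = 0*(-¼) = 0)
s = -4 (s = -1*(-1) + (-5 + 0) = 1 - 5 = -4)
W(-5 - L, s)*k = ((-5 - 1*0)*(-4))*496 = ((-5 + 0)*(-4))*496 = -5*(-4)*496 = 20*496 = 9920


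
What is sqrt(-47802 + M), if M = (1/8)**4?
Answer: I*sqrt(195796991)/64 ≈ 218.64*I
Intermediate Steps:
M = 1/4096 (M = (1/8)**4 = 1/4096 ≈ 0.00024414)
sqrt(-47802 + M) = sqrt(-47802 + 1/4096) = sqrt(-195796991/4096) = I*sqrt(195796991)/64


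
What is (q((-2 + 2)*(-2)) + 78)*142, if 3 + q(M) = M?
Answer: 10650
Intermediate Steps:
q(M) = -3 + M
(q((-2 + 2)*(-2)) + 78)*142 = ((-3 + (-2 + 2)*(-2)) + 78)*142 = ((-3 + 0*(-2)) + 78)*142 = ((-3 + 0) + 78)*142 = (-3 + 78)*142 = 75*142 = 10650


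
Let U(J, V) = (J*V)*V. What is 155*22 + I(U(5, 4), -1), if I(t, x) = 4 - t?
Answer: 3334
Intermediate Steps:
U(J, V) = J*V**2
155*22 + I(U(5, 4), -1) = 155*22 + (4 - 5*4**2) = 3410 + (4 - 5*16) = 3410 + (4 - 1*80) = 3410 + (4 - 80) = 3410 - 76 = 3334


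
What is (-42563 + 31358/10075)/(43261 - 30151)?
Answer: -142930289/44027750 ≈ -3.2464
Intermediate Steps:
(-42563 + 31358/10075)/(43261 - 30151) = (-42563 + 31358*(1/10075))/13110 = (-42563 + 31358/10075)*(1/13110) = -428790867/10075*1/13110 = -142930289/44027750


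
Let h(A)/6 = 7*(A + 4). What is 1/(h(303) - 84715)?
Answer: -1/71821 ≈ -1.3924e-5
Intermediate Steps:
h(A) = 168 + 42*A (h(A) = 6*(7*(A + 4)) = 6*(7*(4 + A)) = 6*(28 + 7*A) = 168 + 42*A)
1/(h(303) - 84715) = 1/((168 + 42*303) - 84715) = 1/((168 + 12726) - 84715) = 1/(12894 - 84715) = 1/(-71821) = -1/71821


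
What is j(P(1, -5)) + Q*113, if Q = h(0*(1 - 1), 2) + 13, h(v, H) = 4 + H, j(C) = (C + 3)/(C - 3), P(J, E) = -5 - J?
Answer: 6442/3 ≈ 2147.3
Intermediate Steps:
j(C) = (3 + C)/(-3 + C)
Q = 19 (Q = (4 + 2) + 13 = 6 + 13 = 19)
j(P(1, -5)) + Q*113 = (3 + (-5 - 1*1))/(-3 + (-5 - 1*1)) + 19*113 = (3 + (-5 - 1))/(-3 + (-5 - 1)) + 2147 = (3 - 6)/(-3 - 6) + 2147 = -3/(-9) + 2147 = -⅑*(-3) + 2147 = ⅓ + 2147 = 6442/3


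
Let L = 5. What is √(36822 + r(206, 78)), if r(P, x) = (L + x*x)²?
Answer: √37112743 ≈ 6092.0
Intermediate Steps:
r(P, x) = (5 + x²)² (r(P, x) = (5 + x*x)² = (5 + x²)²)
√(36822 + r(206, 78)) = √(36822 + (5 + 78²)²) = √(36822 + (5 + 6084)²) = √(36822 + 6089²) = √(36822 + 37075921) = √37112743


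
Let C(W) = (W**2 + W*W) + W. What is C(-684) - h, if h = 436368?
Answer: 498660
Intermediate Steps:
C(W) = W + 2*W**2 (C(W) = (W**2 + W**2) + W = 2*W**2 + W = W + 2*W**2)
C(-684) - h = -684*(1 + 2*(-684)) - 1*436368 = -684*(1 - 1368) - 436368 = -684*(-1367) - 436368 = 935028 - 436368 = 498660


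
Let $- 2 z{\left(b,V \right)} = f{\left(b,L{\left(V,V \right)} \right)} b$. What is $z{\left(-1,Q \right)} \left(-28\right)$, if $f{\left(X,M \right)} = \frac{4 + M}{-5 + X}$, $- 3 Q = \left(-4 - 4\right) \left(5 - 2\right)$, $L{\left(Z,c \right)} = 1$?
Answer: $\frac{35}{3} \approx 11.667$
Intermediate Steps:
$Q = 8$ ($Q = - \frac{\left(-4 - 4\right) \left(5 - 2\right)}{3} = - \frac{\left(-4 - 4\right) 3}{3} = - \frac{\left(-8\right) 3}{3} = \left(- \frac{1}{3}\right) \left(-24\right) = 8$)
$f{\left(X,M \right)} = \frac{4 + M}{-5 + X}$
$z{\left(b,V \right)} = - \frac{5 b}{2 \left(-5 + b\right)}$ ($z{\left(b,V \right)} = - \frac{\frac{4 + 1}{-5 + b} b}{2} = - \frac{\frac{1}{-5 + b} 5 b}{2} = - \frac{\frac{5}{-5 + b} b}{2} = - \frac{5 b \frac{1}{-5 + b}}{2} = - \frac{5 b}{2 \left(-5 + b\right)}$)
$z{\left(-1,Q \right)} \left(-28\right) = \left(-5\right) \left(-1\right) \frac{1}{-10 + 2 \left(-1\right)} \left(-28\right) = \left(-5\right) \left(-1\right) \frac{1}{-10 - 2} \left(-28\right) = \left(-5\right) \left(-1\right) \frac{1}{-12} \left(-28\right) = \left(-5\right) \left(-1\right) \left(- \frac{1}{12}\right) \left(-28\right) = \left(- \frac{5}{12}\right) \left(-28\right) = \frac{35}{3}$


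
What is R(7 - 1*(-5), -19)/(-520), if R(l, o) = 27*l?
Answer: -81/130 ≈ -0.62308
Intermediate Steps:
R(7 - 1*(-5), -19)/(-520) = (27*(7 - 1*(-5)))/(-520) = (27*(7 + 5))*(-1/520) = (27*12)*(-1/520) = 324*(-1/520) = -81/130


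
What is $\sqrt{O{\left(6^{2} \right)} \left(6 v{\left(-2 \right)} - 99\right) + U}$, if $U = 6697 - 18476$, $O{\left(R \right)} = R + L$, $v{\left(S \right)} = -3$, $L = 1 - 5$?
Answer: $19 i \sqrt{43} \approx 124.59 i$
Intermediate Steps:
$L = -4$
$O{\left(R \right)} = -4 + R$ ($O{\left(R \right)} = R - 4 = -4 + R$)
$U = -11779$
$\sqrt{O{\left(6^{2} \right)} \left(6 v{\left(-2 \right)} - 99\right) + U} = \sqrt{\left(-4 + 6^{2}\right) \left(6 \left(-3\right) - 99\right) - 11779} = \sqrt{\left(-4 + 36\right) \left(-18 - 99\right) - 11779} = \sqrt{32 \left(-117\right) - 11779} = \sqrt{-3744 - 11779} = \sqrt{-15523} = 19 i \sqrt{43}$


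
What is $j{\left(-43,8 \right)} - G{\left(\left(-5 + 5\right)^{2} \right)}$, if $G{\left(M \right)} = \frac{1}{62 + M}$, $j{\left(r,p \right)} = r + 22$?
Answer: $- \frac{1303}{62} \approx -21.016$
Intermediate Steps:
$j{\left(r,p \right)} = 22 + r$
$j{\left(-43,8 \right)} - G{\left(\left(-5 + 5\right)^{2} \right)} = \left(22 - 43\right) - \frac{1}{62 + \left(-5 + 5\right)^{2}} = -21 - \frac{1}{62 + 0^{2}} = -21 - \frac{1}{62 + 0} = -21 - \frac{1}{62} = - \frac{1303}{62}$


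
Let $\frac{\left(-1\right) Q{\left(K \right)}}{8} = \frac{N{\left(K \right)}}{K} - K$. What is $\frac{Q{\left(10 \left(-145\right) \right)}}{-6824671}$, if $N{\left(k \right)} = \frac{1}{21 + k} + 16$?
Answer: $\frac{1716828364}{1010075681825} \approx 0.0016997$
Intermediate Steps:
$N{\left(k \right)} = 16 + \frac{1}{21 + k}$
$Q{\left(K \right)} = 8 K - \frac{8 \left(337 + 16 K\right)}{K \left(21 + K\right)}$ ($Q{\left(K \right)} = - 8 \left(\frac{\frac{1}{21 + K} \left(337 + 16 K\right)}{K} - K\right) = - 8 \left(\frac{337 + 16 K}{K \left(21 + K\right)} - K\right) = - 8 \left(- K + \frac{337 + 16 K}{K \left(21 + K\right)}\right) = 8 K - \frac{8 \left(337 + 16 K\right)}{K \left(21 + K\right)}$)
$\frac{Q{\left(10 \left(-145\right) \right)}}{-6824671} = \frac{8 \frac{1}{10 \left(-145\right)} \frac{1}{21 + 10 \left(-145\right)} \left(-337 - 16 \cdot 10 \left(-145\right) + \left(10 \left(-145\right)\right)^{2} \left(21 + 10 \left(-145\right)\right)\right)}{-6824671} = \frac{8 \left(-337 - -23200 + \left(-1450\right)^{2} \left(21 - 1450\right)\right)}{\left(-1450\right) \left(21 - 1450\right)} \left(- \frac{1}{6824671}\right) = 8 \left(- \frac{1}{1450}\right) \frac{1}{-1429} \left(-337 + 23200 + 2102500 \left(-1429\right)\right) \left(- \frac{1}{6824671}\right) = 8 \left(- \frac{1}{1450}\right) \left(- \frac{1}{1429}\right) \left(-337 + 23200 - 3004472500\right) \left(- \frac{1}{6824671}\right) = 8 \left(- \frac{1}{1450}\right) \left(- \frac{1}{1429}\right) \left(-3004449637\right) \left(- \frac{1}{6824671}\right) = \left(- \frac{12017798548}{1036025}\right) \left(- \frac{1}{6824671}\right) = \frac{1716828364}{1010075681825}$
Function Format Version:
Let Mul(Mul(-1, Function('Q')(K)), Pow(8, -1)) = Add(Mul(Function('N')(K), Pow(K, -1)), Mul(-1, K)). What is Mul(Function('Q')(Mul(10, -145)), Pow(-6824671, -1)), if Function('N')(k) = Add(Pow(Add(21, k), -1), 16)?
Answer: Rational(1716828364, 1010075681825) ≈ 0.0016997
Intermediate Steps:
Function('N')(k) = Add(16, Pow(Add(21, k), -1))
Function('Q')(K) = Add(Mul(8, K), Mul(-8, Pow(K, -1), Pow(Add(21, K), -1), Add(337, Mul(16, K)))) (Function('Q')(K) = Mul(-8, Add(Mul(Mul(Pow(Add(21, K), -1), Add(337, Mul(16, K))), Pow(K, -1)), Mul(-1, K))) = Mul(-8, Add(Mul(Pow(K, -1), Pow(Add(21, K), -1), Add(337, Mul(16, K))), Mul(-1, K))) = Mul(-8, Add(Mul(-1, K), Mul(Pow(K, -1), Pow(Add(21, K), -1), Add(337, Mul(16, K))))) = Add(Mul(8, K), Mul(-8, Pow(K, -1), Pow(Add(21, K), -1), Add(337, Mul(16, K)))))
Mul(Function('Q')(Mul(10, -145)), Pow(-6824671, -1)) = Mul(Mul(8, Pow(Mul(10, -145), -1), Pow(Add(21, Mul(10, -145)), -1), Add(-337, Mul(-16, Mul(10, -145)), Mul(Pow(Mul(10, -145), 2), Add(21, Mul(10, -145))))), Pow(-6824671, -1)) = Mul(Mul(8, Pow(-1450, -1), Pow(Add(21, -1450), -1), Add(-337, Mul(-16, -1450), Mul(Pow(-1450, 2), Add(21, -1450)))), Rational(-1, 6824671)) = Mul(Mul(8, Rational(-1, 1450), Pow(-1429, -1), Add(-337, 23200, Mul(2102500, -1429))), Rational(-1, 6824671)) = Mul(Mul(8, Rational(-1, 1450), Rational(-1, 1429), Add(-337, 23200, -3004472500)), Rational(-1, 6824671)) = Mul(Mul(8, Rational(-1, 1450), Rational(-1, 1429), -3004449637), Rational(-1, 6824671)) = Mul(Rational(-12017798548, 1036025), Rational(-1, 6824671)) = Rational(1716828364, 1010075681825)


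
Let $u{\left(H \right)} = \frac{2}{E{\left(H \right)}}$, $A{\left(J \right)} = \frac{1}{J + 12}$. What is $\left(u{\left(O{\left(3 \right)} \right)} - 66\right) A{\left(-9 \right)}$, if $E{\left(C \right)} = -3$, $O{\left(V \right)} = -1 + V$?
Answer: $- \frac{200}{9} \approx -22.222$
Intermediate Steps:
$A{\left(J \right)} = \frac{1}{12 + J}$
$u{\left(H \right)} = - \frac{2}{3}$ ($u{\left(H \right)} = \frac{2}{-3} = 2 \left(- \frac{1}{3}\right) = - \frac{2}{3}$)
$\left(u{\left(O{\left(3 \right)} \right)} - 66\right) A{\left(-9 \right)} = \frac{- \frac{2}{3} - 66}{12 - 9} = - \frac{200}{3 \cdot 3} = \left(- \frac{200}{3}\right) \frac{1}{3} = - \frac{200}{9}$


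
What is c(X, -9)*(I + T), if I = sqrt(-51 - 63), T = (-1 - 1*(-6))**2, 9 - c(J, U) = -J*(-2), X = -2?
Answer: 325 + 13*I*sqrt(114) ≈ 325.0 + 138.8*I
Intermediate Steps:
c(J, U) = 9 - 2*J (c(J, U) = 9 - (-J)*(-2) = 9 - 2*J)
T = 25 (T = (-1 + 6)**2 = 5**2 = 25)
I = I*sqrt(114) (I = sqrt(-114) = I*sqrt(114) ≈ 10.677*I)
c(X, -9)*(I + T) = (9 - 2*(-2))*(I*sqrt(114) + 25) = (9 + 4)*(25 + I*sqrt(114)) = 13*(25 + I*sqrt(114)) = 325 + 13*I*sqrt(114)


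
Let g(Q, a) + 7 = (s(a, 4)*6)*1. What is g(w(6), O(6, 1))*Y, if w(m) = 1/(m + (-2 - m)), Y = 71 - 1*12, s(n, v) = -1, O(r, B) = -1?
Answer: -767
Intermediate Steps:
Y = 59 (Y = 71 - 12 = 59)
w(m) = -½ (w(m) = 1/(-2) = -½)
g(Q, a) = -13 (g(Q, a) = -7 - 1*6*1 = -7 - 6*1 = -7 - 6 = -13)
g(w(6), O(6, 1))*Y = -13*59 = -767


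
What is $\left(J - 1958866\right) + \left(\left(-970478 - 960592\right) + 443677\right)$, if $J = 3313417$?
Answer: $-132842$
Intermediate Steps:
$\left(J - 1958866\right) + \left(\left(-970478 - 960592\right) + 443677\right) = \left(3313417 - 1958866\right) + \left(\left(-970478 - 960592\right) + 443677\right) = 1354551 + \left(-1931070 + 443677\right) = 1354551 - 1487393 = -132842$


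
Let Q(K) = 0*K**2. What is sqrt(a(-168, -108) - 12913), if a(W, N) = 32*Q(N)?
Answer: I*sqrt(12913) ≈ 113.64*I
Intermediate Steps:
Q(K) = 0
a(W, N) = 0 (a(W, N) = 32*0 = 0)
sqrt(a(-168, -108) - 12913) = sqrt(0 - 12913) = sqrt(-12913) = I*sqrt(12913)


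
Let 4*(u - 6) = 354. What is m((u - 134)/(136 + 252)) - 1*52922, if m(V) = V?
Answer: -41067551/776 ≈ -52922.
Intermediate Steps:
u = 189/2 (u = 6 + (¼)*354 = 6 + 177/2 = 189/2 ≈ 94.500)
m((u - 134)/(136 + 252)) - 1*52922 = (189/2 - 134)/(136 + 252) - 1*52922 = -79/2/388 - 52922 = -79/2*1/388 - 52922 = -79/776 - 52922 = -41067551/776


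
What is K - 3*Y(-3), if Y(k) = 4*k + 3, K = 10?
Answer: 37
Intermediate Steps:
Y(k) = 3 + 4*k
K - 3*Y(-3) = 10 - 3*(3 + 4*(-3)) = 10 - 3*(3 - 12) = 10 - 3*(-9) = 10 + 27 = 37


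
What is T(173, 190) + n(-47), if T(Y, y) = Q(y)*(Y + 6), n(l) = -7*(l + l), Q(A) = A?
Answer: 34668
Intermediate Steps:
n(l) = -14*l
T(Y, y) = y*(6 + Y) (T(Y, y) = y*(Y + 6) = y*(6 + Y))
T(173, 190) + n(-47) = 190*(6 + 173) - 14*(-47) = 190*179 + 658 = 34010 + 658 = 34668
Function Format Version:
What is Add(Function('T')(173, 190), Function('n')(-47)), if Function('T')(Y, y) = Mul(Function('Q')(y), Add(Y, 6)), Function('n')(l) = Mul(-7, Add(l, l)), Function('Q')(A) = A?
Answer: 34668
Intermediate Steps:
Function('n')(l) = Mul(-14, l) (Function('n')(l) = Mul(-7, Mul(2, l)) = Mul(-14, l))
Function('T')(Y, y) = Mul(y, Add(6, Y)) (Function('T')(Y, y) = Mul(y, Add(Y, 6)) = Mul(y, Add(6, Y)))
Add(Function('T')(173, 190), Function('n')(-47)) = Add(Mul(190, Add(6, 173)), Mul(-14, -47)) = Add(Mul(190, 179), 658) = Add(34010, 658) = 34668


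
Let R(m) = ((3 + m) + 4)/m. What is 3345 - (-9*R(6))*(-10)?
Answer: 3150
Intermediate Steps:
R(m) = (7 + m)/m
3345 - (-9*R(6))*(-10) = 3345 - (-9*(7 + 6)/6)*(-10) = 3345 - (-3*13/2)*(-10) = 3345 - (-9*13/6)*(-10) = 3345 - (-39)*(-10)/2 = 3345 - 1*195 = 3345 - 195 = 3150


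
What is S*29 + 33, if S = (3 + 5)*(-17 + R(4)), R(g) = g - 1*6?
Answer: -4375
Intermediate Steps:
R(g) = -6 + g (R(g) = g - 6 = -6 + g)
S = -152 (S = (3 + 5)*(-17 + (-6 + 4)) = 8*(-17 - 2) = 8*(-19) = -152)
S*29 + 33 = -152*29 + 33 = -4408 + 33 = -4375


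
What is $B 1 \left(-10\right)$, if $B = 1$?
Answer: $-10$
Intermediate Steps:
$B 1 \left(-10\right) = 1 \cdot 1 \left(-10\right) = 1 \left(-10\right) = -10$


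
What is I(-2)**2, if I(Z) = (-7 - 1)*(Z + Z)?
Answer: 1024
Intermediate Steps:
I(Z) = -16*Z
I(-2)**2 = (-16*(-2))**2 = 32**2 = 1024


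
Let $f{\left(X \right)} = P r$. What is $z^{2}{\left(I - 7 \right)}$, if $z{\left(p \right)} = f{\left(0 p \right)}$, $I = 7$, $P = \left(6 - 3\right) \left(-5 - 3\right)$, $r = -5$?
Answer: $14400$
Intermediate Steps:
$P = -24$ ($P = 3 \left(-8\right) = -24$)
$f{\left(X \right)} = 120$ ($f{\left(X \right)} = \left(-24\right) \left(-5\right) = 120$)
$z{\left(p \right)} = 120$
$z^{2}{\left(I - 7 \right)} = 120^{2} = 14400$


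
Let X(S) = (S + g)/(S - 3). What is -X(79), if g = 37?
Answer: -29/19 ≈ -1.5263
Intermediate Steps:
X(S) = (37 + S)/(-3 + S) (X(S) = (S + 37)/(S - 3) = (37 + S)/(-3 + S))
-X(79) = -(37 + 79)/(-3 + 79) = -116/76 = -1*29/19 = -29/19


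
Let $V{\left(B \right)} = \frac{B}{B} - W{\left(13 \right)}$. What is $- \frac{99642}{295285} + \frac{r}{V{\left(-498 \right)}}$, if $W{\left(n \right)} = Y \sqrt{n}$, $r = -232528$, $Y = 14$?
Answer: $\frac{68408242306}{752090895} + \frac{3255392 \sqrt{13}}{2547} \approx 4699.3$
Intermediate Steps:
$W{\left(n \right)} = 14 \sqrt{n}$
$V{\left(B \right)} = 1 - 14 \sqrt{13}$ ($V{\left(B \right)} = \frac{B}{B} - 14 \sqrt{13} = 1 - 14 \sqrt{13}$)
$- \frac{99642}{295285} + \frac{r}{V{\left(-498 \right)}} = - \frac{99642}{295285} - \frac{232528}{1 - 14 \sqrt{13}}$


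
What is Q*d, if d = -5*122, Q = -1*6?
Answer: 3660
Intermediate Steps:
Q = -6
d = -610
Q*d = -6*(-610) = 3660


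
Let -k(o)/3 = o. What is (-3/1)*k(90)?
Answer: 810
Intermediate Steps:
k(o) = -3*o
(-3/1)*k(90) = (-3/1)*(-3*90) = -3*1*(-270) = -3*(-270) = 810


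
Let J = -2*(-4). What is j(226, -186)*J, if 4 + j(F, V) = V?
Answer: -1520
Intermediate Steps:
j(F, V) = -4 + V
J = 8
j(226, -186)*J = (-4 - 186)*8 = -190*8 = -1520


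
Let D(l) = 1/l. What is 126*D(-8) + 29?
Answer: 53/4 ≈ 13.250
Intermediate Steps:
126*D(-8) + 29 = 126/(-8) + 29 = 126*(-1/8) + 29 = -63/4 + 29 = 53/4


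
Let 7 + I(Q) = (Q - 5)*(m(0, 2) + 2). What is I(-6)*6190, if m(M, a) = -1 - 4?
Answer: 160940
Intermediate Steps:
m(M, a) = -5
I(Q) = 8 - 3*Q (I(Q) = -7 + (Q - 5)*(-5 + 2) = -7 + (-5 + Q)*(-3) = -7 + (15 - 3*Q) = 8 - 3*Q)
I(-6)*6190 = (8 - 3*(-6))*6190 = (8 + 18)*6190 = 26*6190 = 160940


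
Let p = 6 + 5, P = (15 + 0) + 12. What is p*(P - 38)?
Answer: -121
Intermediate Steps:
P = 27 (P = 15 + 12 = 27)
p = 11
p*(P - 38) = 11*(27 - 38) = 11*(-11) = -121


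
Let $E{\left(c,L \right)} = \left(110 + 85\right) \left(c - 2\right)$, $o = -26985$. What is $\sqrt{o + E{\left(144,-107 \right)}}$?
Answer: $\sqrt{705} \approx 26.552$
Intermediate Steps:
$E{\left(c,L \right)} = -390 + 195 c$ ($E{\left(c,L \right)} = 195 \left(-2 + c\right) = -390 + 195 c$)
$\sqrt{o + E{\left(144,-107 \right)}} = \sqrt{-26985 + \left(-390 + 195 \cdot 144\right)} = \sqrt{-26985 + \left(-390 + 28080\right)} = \sqrt{-26985 + 27690} = \sqrt{705}$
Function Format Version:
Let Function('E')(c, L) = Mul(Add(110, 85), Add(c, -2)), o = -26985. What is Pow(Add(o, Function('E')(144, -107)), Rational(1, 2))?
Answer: Pow(705, Rational(1, 2)) ≈ 26.552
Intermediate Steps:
Function('E')(c, L) = Add(-390, Mul(195, c)) (Function('E')(c, L) = Mul(195, Add(-2, c)) = Add(-390, Mul(195, c)))
Pow(Add(o, Function('E')(144, -107)), Rational(1, 2)) = Pow(Add(-26985, Add(-390, Mul(195, 144))), Rational(1, 2)) = Pow(Add(-26985, Add(-390, 28080)), Rational(1, 2)) = Pow(Add(-26985, 27690), Rational(1, 2)) = Pow(705, Rational(1, 2))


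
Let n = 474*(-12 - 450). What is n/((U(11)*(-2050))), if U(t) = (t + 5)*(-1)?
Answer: -54747/8200 ≈ -6.6765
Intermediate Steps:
U(t) = -5 - t (U(t) = (5 + t)*(-1) = -5 - t)
n = -218988 (n = 474*(-462) = -218988)
n/((U(11)*(-2050))) = -218988*(-1/(2050*(-5 - 1*11))) = -218988*(-1/(2050*(-5 - 11))) = -218988/((-16*(-2050))) = -218988/32800 = -218988*1/32800 = -54747/8200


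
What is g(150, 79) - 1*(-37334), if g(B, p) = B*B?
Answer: 59834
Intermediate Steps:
g(B, p) = B²
g(150, 79) - 1*(-37334) = 150² - 1*(-37334) = 22500 + 37334 = 59834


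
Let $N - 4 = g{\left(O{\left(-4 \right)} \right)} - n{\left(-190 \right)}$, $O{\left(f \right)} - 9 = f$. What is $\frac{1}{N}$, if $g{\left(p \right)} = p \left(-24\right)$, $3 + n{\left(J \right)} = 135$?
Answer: $- \frac{1}{248} \approx -0.0040323$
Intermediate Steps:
$O{\left(f \right)} = 9 + f$
$n{\left(J \right)} = 132$ ($n{\left(J \right)} = -3 + 135 = 132$)
$g{\left(p \right)} = - 24 p$
$N = -248$ ($N = 4 - \left(132 + 24 \left(9 - 4\right)\right) = 4 - 252 = -248$)
$\frac{1}{N} = \frac{1}{-248} = - \frac{1}{248}$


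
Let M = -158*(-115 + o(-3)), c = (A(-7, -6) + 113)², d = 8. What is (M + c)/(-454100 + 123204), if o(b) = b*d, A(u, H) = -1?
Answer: -17253/165448 ≈ -0.10428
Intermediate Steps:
o(b) = 8*b (o(b) = b*8 = 8*b)
c = 12544 (c = (-1 + 113)² = 112² = 12544)
M = 21962 (M = -158*(-115 + 8*(-3)) = -158*(-115 - 24) = -158*(-139) = 21962)
(M + c)/(-454100 + 123204) = (21962 + 12544)/(-454100 + 123204) = 34506/(-330896) = 34506*(-1/330896) = -17253/165448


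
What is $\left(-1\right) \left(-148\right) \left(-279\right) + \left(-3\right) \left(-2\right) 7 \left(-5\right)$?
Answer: $-41502$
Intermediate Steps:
$\left(-1\right) \left(-148\right) \left(-279\right) + \left(-3\right) \left(-2\right) 7 \left(-5\right) = 148 \left(-279\right) + 6 \cdot 7 \left(-5\right) = -41292 + 42 \left(-5\right) = -41292 - 210 = -41502$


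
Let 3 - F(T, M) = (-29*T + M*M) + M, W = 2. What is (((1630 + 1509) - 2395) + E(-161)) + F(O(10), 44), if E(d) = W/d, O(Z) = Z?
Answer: -151825/161 ≈ -943.01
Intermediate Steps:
E(d) = 2/d
F(T, M) = 3 - M - M² + 29*T (F(T, M) = 3 - ((-29*T + M*M) + M) = 3 - ((-29*T + M²) + M) = 3 - ((M² - 29*T) + M) = 3 - (M + M² - 29*T) = 3 + (-M - M² + 29*T) = 3 - M - M² + 29*T)
(((1630 + 1509) - 2395) + E(-161)) + F(O(10), 44) = (((1630 + 1509) - 2395) + 2/(-161)) + (3 - 1*44 - 1*44² + 29*10) = ((3139 - 2395) + 2*(-1/161)) + (3 - 44 - 1*1936 + 290) = (744 - 2/161) + (3 - 44 - 1936 + 290) = 119782/161 - 1687 = -151825/161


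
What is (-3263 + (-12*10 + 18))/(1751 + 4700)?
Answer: -3365/6451 ≈ -0.52162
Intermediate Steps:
(-3263 + (-12*10 + 18))/(1751 + 4700) = (-3263 + (-120 + 18))/6451 = (-3263 - 102)*(1/6451) = -3365*1/6451 = -3365/6451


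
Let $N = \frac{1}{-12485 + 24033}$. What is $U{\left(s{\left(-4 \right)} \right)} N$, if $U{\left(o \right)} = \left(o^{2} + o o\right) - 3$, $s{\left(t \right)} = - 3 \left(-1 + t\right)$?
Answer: $\frac{447}{11548} \approx 0.038708$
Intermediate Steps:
$s{\left(t \right)} = 3 - 3 t$
$N = \frac{1}{11548} \approx 8.6595 \cdot 10^{-5}$
$U{\left(o \right)} = -3 + 2 o^{2}$ ($U{\left(o \right)} = \left(o^{2} + o^{2}\right) - 3 = 2 o^{2} - 3 = -3 + 2 o^{2}$)
$U{\left(s{\left(-4 \right)} \right)} N = \left(-3 + 2 \left(3 - -12\right)^{2}\right) \frac{1}{11548} = \left(-3 + 2 \left(3 + 12\right)^{2}\right) \frac{1}{11548} = \left(-3 + 2 \cdot 15^{2}\right) \frac{1}{11548} = \left(-3 + 2 \cdot 225\right) \frac{1}{11548} = \left(-3 + 450\right) \frac{1}{11548} = 447 \cdot \frac{1}{11548} = \frac{447}{11548}$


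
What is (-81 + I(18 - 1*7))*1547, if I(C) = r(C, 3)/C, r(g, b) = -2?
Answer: -1381471/11 ≈ -1.2559e+5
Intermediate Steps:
I(C) = -2/C
(-81 + I(18 - 1*7))*1547 = (-81 - 2/(18 - 1*7))*1547 = (-81 - 2/(18 - 7))*1547 = (-81 - 2/11)*1547 = -893/11*1547 = -1381471/11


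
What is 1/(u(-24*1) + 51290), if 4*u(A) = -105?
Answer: 4/205055 ≈ 1.9507e-5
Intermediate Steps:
u(A) = -105/4 (u(A) = (¼)*(-105) = -105/4)
1/(u(-24*1) + 51290) = 1/(-105/4 + 51290) = 1/(205055/4) = 4/205055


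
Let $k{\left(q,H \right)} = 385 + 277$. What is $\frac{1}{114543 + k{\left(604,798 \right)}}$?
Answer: $\frac{1}{115205} \approx 8.6802 \cdot 10^{-6}$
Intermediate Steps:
$k{\left(q,H \right)} = 662$
$\frac{1}{114543 + k{\left(604,798 \right)}} = \frac{1}{114543 + 662} = \frac{1}{115205}$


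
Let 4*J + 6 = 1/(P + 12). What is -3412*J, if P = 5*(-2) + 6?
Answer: 40091/8 ≈ 5011.4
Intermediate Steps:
P = -4 (P = -10 + 6 = -4)
J = -47/32 (J = -3/2 + 1/(4*(-4 + 12)) = -3/2 + (¼)/8 = -3/2 + (¼)*(⅛) = -3/2 + 1/32 = -47/32 ≈ -1.4688)
-3412*J = -3412*(-47/32) = 40091/8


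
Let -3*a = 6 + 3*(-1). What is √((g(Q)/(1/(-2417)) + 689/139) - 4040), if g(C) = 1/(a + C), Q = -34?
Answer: I*√93867849530/4865 ≈ 62.976*I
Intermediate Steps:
a = -1 (a = -(6 + 3*(-1))/3 = -(6 - 3)/3 = -⅓*3 = -1)
g(C) = 1/(-1 + C)
√((g(Q)/(1/(-2417)) + 689/139) - 4040) = √((1/((-1 - 34)*(1/(-2417))) + 689/139) - 4040) = √((1/((-35)*(-1/2417)) + 689*(1/139)) - 4040) = √((-1/35*(-2417) + 689/139) - 4040) = √((2417/35 + 689/139) - 4040) = √(360078/4865 - 4040) = √(-19294522/4865) = I*√93867849530/4865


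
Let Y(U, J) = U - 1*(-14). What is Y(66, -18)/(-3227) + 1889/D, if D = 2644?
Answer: 5884283/8532188 ≈ 0.68966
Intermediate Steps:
Y(U, J) = 14 + U (Y(U, J) = U + 14 = 14 + U)
Y(66, -18)/(-3227) + 1889/D = (14 + 66)/(-3227) + 1889/2644 = 80*(-1/3227) + 1889*(1/2644) = -80/3227 + 1889/2644 = 5884283/8532188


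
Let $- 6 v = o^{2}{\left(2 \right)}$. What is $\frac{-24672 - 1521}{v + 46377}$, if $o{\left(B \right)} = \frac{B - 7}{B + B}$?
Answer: $- \frac{2514528}{4452167} \approx -0.56479$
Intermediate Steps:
$o{\left(B \right)} = \frac{-7 + B}{2 B}$
$v = - \frac{25}{96}$ ($v = - \frac{\left(\frac{-7 + 2}{2 \cdot 2}\right)^{2}}{6} = - \frac{\left(\frac{1}{2} \cdot \frac{1}{2} \left(-5\right)\right)^{2}}{6} = - \frac{\left(- \frac{5}{4}\right)^{2}}{6} = \left(- \frac{1}{6}\right) \frac{25}{16} = - \frac{25}{96} \approx -0.26042$)
$\frac{-24672 - 1521}{v + 46377} = \frac{-24672 - 1521}{- \frac{25}{96} + 46377} = - \frac{26193}{\frac{4452167}{96}} = \left(-26193\right) \frac{96}{4452167} = - \frac{2514528}{4452167}$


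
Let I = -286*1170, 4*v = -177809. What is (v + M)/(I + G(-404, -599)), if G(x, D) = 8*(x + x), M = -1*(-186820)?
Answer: -569471/1364336 ≈ -0.41740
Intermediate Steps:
v = -177809/4 (v = (¼)*(-177809) = -177809/4 ≈ -44452.)
I = -334620
M = 186820
G(x, D) = 16*x (G(x, D) = 8*(2*x) = 16*x)
(v + M)/(I + G(-404, -599)) = (-177809/4 + 186820)/(-334620 + 16*(-404)) = 569471/(4*(-334620 - 6464)) = (569471/4)/(-341084) = (569471/4)*(-1/341084) = -569471/1364336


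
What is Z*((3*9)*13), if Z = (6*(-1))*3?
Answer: -6318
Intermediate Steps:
Z = -18 (Z = -6*3 = -18)
Z*((3*9)*13) = -18*3*9*13 = -486*13 = -18*351 = -6318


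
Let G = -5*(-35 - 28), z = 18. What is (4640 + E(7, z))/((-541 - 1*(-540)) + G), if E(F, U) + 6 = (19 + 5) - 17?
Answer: 4641/314 ≈ 14.780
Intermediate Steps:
E(F, U) = 1 (E(F, U) = -6 + ((19 + 5) - 17) = -6 + (24 - 17) = -6 + 7 = 1)
G = 315 (G = -5*(-63) = 315)
(4640 + E(7, z))/((-541 - 1*(-540)) + G) = (4640 + 1)/((-541 - 1*(-540)) + 315) = 4641/((-541 + 540) + 315) = 4641/(-1 + 315) = 4641/314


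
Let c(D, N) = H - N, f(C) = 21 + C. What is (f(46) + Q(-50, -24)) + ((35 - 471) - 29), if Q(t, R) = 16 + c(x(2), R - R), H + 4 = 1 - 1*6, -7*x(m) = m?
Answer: -391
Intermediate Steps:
x(m) = -m/7
H = -9 (H = -4 + (1 - 1*6) = -4 + (1 - 6) = -4 - 5 = -9)
c(D, N) = -9 - N
Q(t, R) = 7 (Q(t, R) = 16 + (-9 - (R - R)) = 16 + (-9 - 1*0) = 16 + (-9 + 0) = 16 - 9 = 7)
(f(46) + Q(-50, -24)) + ((35 - 471) - 29) = ((21 + 46) + 7) + ((35 - 471) - 29) = (67 + 7) + (-436 - 29) = 74 - 465 = -391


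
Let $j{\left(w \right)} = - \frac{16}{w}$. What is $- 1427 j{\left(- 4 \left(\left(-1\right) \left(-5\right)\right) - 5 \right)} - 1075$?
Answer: $- \frac{49707}{25} \approx -1988.3$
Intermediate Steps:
$- 1427 j{\left(- 4 \left(\left(-1\right) \left(-5\right)\right) - 5 \right)} - 1075 = - 1427 \left(- \frac{16}{- 4 \left(\left(-1\right) \left(-5\right)\right) - 5}\right) - 1075 = - 1427 \left(- \frac{16}{\left(-4\right) 5 - 5}\right) - 1075 = - 1427 \left(- \frac{16}{-20 - 5}\right) - 1075 = - 1427 \left(- \frac{16}{-25}\right) - 1075 = - 1427 \left(\left(-16\right) \left(- \frac{1}{25}\right)\right) - 1075 = \left(-1427\right) \frac{16}{25} - 1075 = - \frac{22832}{25} - 1075 = - \frac{49707}{25}$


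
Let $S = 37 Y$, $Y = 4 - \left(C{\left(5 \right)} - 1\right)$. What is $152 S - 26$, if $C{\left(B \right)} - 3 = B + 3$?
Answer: $-33770$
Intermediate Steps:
$C{\left(B \right)} = 6 + B$ ($C{\left(B \right)} = 3 + \left(B + 3\right) = 3 + \left(3 + B\right) = 6 + B$)
$Y = -6$ ($Y = 4 - \left(\left(6 + 5\right) - 1\right) = 4 - \left(11 - 1\right) = 4 - 10 = -6$)
$S = -222$ ($S = 37 \left(-6\right) = -222$)
$152 S - 26 = 152 \left(-222\right) - 26 = -33744 - 26 = -33770$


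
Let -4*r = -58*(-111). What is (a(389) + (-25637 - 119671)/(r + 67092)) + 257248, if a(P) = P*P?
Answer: 17835982823/43655 ≈ 4.0857e+5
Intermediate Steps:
a(P) = P²
r = -3219/2 (r = -(-29)*(-111)/2 = -¼*6438 = -3219/2 ≈ -1609.5)
(a(389) + (-25637 - 119671)/(r + 67092)) + 257248 = (389² + (-25637 - 119671)/(-3219/2 + 67092)) + 257248 = (151321 - 145308/130965/2) + 257248 = (151321 - 145308*2/130965) + 257248 = (151321 - 96872/43655) + 257248 = 6605821383/43655 + 257248 = 17835982823/43655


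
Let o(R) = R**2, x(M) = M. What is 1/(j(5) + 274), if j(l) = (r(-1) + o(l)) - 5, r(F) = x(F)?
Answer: 1/293 ≈ 0.0034130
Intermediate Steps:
r(F) = F
j(l) = -6 + l**2 (j(l) = (-1 + l**2) - 5 = -6 + l**2)
1/(j(5) + 274) = 1/((-6 + 5**2) + 274) = 1/((-6 + 25) + 274) = 1/(19 + 274) = 1/293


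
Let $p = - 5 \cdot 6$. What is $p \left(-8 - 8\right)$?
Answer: $480$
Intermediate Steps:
$p = -30$ ($p = \left(-1\right) 30 = -30$)
$p \left(-8 - 8\right) = - 30 \left(-8 - 8\right) = \left(-30\right) \left(-16\right) = 480$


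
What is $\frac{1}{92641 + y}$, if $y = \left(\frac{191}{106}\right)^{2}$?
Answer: $\frac{11236}{1040950757} \approx 1.0794 \cdot 10^{-5}$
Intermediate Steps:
$y = \frac{36481}{11236}$ ($y = \left(191 \cdot \frac{1}{106}\right)^{2} = \left(\frac{191}{106}\right)^{2} = \frac{36481}{11236} \approx 3.2468$)
$\frac{1}{92641 + y} = \frac{1}{92641 + \frac{36481}{11236}} = \frac{1}{\frac{1040950757}{11236}} = \frac{11236}{1040950757}$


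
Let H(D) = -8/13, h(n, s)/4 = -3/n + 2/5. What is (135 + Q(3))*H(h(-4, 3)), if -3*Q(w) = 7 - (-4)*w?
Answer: -3088/39 ≈ -79.179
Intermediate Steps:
h(n, s) = 8/5 - 12/n (h(n, s) = 4*(-3/n + 2/5) = 4*(-3/n + 2*(⅕)) = 4*(-3/n + ⅖) = 4*(⅖ - 3/n) = 8/5 - 12/n)
H(D) = -8/13 (H(D) = -8*1/13 = -8/13)
Q(w) = -7/3 - 4*w/3 (Q(w) = -(7 - (-4)*w)/3 = -(7 + 4*w)/3 = -7/3 - 4*w/3)
(135 + Q(3))*H(h(-4, 3)) = (135 + (-7/3 - 4/3*3))*(-8/13) = (135 + (-7/3 - 4))*(-8/13) = (135 - 19/3)*(-8/13) = (386/3)*(-8/13) = -3088/39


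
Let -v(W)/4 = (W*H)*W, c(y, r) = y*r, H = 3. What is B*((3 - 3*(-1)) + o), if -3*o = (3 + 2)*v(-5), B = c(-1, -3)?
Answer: 1518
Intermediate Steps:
c(y, r) = r*y
B = 3 (B = -3*(-1) = 3)
v(W) = -12*W² (v(W) = -4*W*3*W = -4*3*W*W = -12*W²)
o = 500 (o = -(3 + 2)*(-12*(-5)²)/3 = -5*(-12*25)/3 = -5*(-300)/3 = -⅓*(-1500) = 500)
B*((3 - 3*(-1)) + o) = 3*((3 - 3*(-1)) + 500) = 3*((3 + 3) + 500) = 3*(6 + 500) = 3*506 = 1518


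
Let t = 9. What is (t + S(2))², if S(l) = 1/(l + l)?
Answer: 1369/16 ≈ 85.563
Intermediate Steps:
S(l) = 1/(2*l)
(t + S(2))² = (9 + (½)/2)² = (9 + (½)*(½))² = (9 + ¼)² = (37/4)² = 1369/16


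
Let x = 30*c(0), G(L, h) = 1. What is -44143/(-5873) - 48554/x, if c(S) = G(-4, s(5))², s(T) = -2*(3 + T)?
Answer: -141916676/88095 ≈ -1611.0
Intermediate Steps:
s(T) = -6 - 2*T
c(S) = 1 (c(S) = 1² = 1)
x = 30 (x = 30*1 = 30)
-44143/(-5873) - 48554/x = -44143/(-5873) - 48554/30 = -44143*(-1/5873) - 48554*1/30 = 44143/5873 - 24277/15 = -141916676/88095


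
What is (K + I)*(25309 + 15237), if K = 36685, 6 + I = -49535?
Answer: -521259376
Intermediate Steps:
I = -49541 (I = -6 - 49535 = -49541)
(K + I)*(25309 + 15237) = (36685 - 49541)*(25309 + 15237) = -12856*40546 = -521259376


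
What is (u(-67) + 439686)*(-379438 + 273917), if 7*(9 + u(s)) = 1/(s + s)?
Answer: -43518656895025/938 ≈ -4.6395e+10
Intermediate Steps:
u(s) = -9 + 1/(14*s) (u(s) = -9 + 1/(7*(s + s)) = -9 + 1/(7*((2*s))) = -9 + (1/(2*s))/7 = -9 + 1/(14*s))
(u(-67) + 439686)*(-379438 + 273917) = ((-9 + (1/14)/(-67)) + 439686)*(-379438 + 273917) = ((-9 + (1/14)*(-1/67)) + 439686)*(-105521) = ((-9 - 1/938) + 439686)*(-105521) = (-8443/938 + 439686)*(-105521) = (412417025/938)*(-105521) = -43518656895025/938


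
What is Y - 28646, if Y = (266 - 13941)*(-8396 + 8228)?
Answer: 2268754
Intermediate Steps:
Y = 2297400 (Y = -13675*(-168) = 2297400)
Y - 28646 = 2297400 - 28646 = 2268754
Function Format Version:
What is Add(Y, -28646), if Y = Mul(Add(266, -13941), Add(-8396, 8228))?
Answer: 2268754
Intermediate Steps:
Y = 2297400 (Y = Mul(-13675, -168) = 2297400)
Add(Y, -28646) = Add(2297400, -28646) = 2268754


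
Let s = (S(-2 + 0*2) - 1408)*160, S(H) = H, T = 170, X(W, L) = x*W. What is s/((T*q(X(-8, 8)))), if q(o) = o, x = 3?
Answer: 940/17 ≈ 55.294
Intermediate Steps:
X(W, L) = 3*W
s = -225600 (s = ((-2 + 0*2) - 1408)*160 = ((-2 + 0) - 1408)*160 = (-2 - 1408)*160 = -1410*160 = -225600)
s/((T*q(X(-8, 8)))) = -225600/(170*(3*(-8))) = -225600/(170*(-24)) = -225600/(-4080) = -225600*(-1/4080) = 940/17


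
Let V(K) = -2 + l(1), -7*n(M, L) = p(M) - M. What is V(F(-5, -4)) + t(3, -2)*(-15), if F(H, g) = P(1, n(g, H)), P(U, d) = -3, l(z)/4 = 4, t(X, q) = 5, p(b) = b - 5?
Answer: -61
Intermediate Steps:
p(b) = -5 + b
l(z) = 16 (l(z) = 4*4 = 16)
n(M, L) = 5/7 (n(M, L) = -((-5 + M) - M)/7 = -⅐*(-5) = 5/7)
F(H, g) = -3
V(K) = 14 (V(K) = -2 + 16 = 14)
V(F(-5, -4)) + t(3, -2)*(-15) = 14 + 5*(-15) = 14 - 75 = -61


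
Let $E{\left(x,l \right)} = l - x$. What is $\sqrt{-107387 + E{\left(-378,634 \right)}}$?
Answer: $5 i \sqrt{4255} \approx 326.15 i$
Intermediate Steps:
$\sqrt{-107387 + E{\left(-378,634 \right)}} = \sqrt{-107387 + \left(634 - -378\right)} = \sqrt{-107387 + \left(634 + 378\right)} = \sqrt{-107387 + 1012} = \sqrt{-106375} = 5 i \sqrt{4255}$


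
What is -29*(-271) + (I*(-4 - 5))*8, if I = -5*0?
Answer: 7859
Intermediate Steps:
I = 0
-29*(-271) + (I*(-4 - 5))*8 = -29*(-271) + (0*(-4 - 5))*8 = 7859 + (0*(-9))*8 = 7859 + 0*8 = 7859 + 0 = 7859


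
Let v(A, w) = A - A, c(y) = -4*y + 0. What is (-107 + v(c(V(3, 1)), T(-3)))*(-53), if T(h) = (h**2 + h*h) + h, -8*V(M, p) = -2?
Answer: 5671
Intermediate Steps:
V(M, p) = 1/4 (V(M, p) = -1/8*(-2) = 1/4)
T(h) = h + 2*h**2 (T(h) = (h**2 + h**2) + h = 2*h**2 + h = h + 2*h**2)
c(y) = -4*y
v(A, w) = 0
(-107 + v(c(V(3, 1)), T(-3)))*(-53) = (-107 + 0)*(-53) = -107*(-53) = 5671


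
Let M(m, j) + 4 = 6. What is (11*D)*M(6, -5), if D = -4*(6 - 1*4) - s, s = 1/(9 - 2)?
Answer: -1254/7 ≈ -179.14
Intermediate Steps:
M(m, j) = 2 (M(m, j) = -4 + 6 = 2)
s = ⅐ (s = 1/7 = ⅐ ≈ 0.14286)
D = -57/7 (D = -4*(6 - 1*4) - 1*⅐ = -4*(6 - 4) - ⅐ = -4*2 - ⅐ = -8 - ⅐ = -57/7 ≈ -8.1429)
(11*D)*M(6, -5) = (11*(-57/7))*2 = -627/7*2 = -1254/7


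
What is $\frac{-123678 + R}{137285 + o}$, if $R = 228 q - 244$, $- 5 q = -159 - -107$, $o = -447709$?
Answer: $\frac{303877}{776060} \approx 0.39156$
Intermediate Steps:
$q = \frac{52}{5}$ ($q = - \frac{-159 - -107}{5} = - \frac{-159 + 107}{5} = \left(- \frac{1}{5}\right) \left(-52\right) = \frac{52}{5} \approx 10.4$)
$R = \frac{10636}{5}$ ($R = 228 \cdot \frac{52}{5} - 244 = \frac{11856}{5} - 244 = \frac{10636}{5} \approx 2127.2$)
$\frac{-123678 + R}{137285 + o} = \frac{-123678 + \frac{10636}{5}}{137285 - 447709} = - \frac{607754}{5 \left(-310424\right)} = \left(- \frac{607754}{5}\right) \left(- \frac{1}{310424}\right) = \frac{303877}{776060}$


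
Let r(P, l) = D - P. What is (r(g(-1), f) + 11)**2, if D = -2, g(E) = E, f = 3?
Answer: 100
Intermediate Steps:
r(P, l) = -2 - P
(r(g(-1), f) + 11)**2 = ((-2 - 1*(-1)) + 11)**2 = ((-2 + 1) + 11)**2 = (-1 + 11)**2 = 10**2 = 100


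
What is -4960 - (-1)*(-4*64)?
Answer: -5216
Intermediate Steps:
-4960 - (-1)*(-4*64) = -4960 - (-1)*(-256) = -4960 - 1*256 = -4960 - 256 = -5216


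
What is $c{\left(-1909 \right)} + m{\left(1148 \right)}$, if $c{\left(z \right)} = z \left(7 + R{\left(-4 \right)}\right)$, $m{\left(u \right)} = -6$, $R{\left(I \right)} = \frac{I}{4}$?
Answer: $-11460$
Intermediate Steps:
$R{\left(I \right)} = \frac{I}{4}$ ($R{\left(I \right)} = I \frac{1}{4} = \frac{I}{4}$)
$c{\left(z \right)} = 6 z$ ($c{\left(z \right)} = z \left(7 + \frac{1}{4} \left(-4\right)\right) = z \left(7 - 1\right) = z 6 = 6 z$)
$c{\left(-1909 \right)} + m{\left(1148 \right)} = 6 \left(-1909\right) - 6 = -11454 - 6 = -11460$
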